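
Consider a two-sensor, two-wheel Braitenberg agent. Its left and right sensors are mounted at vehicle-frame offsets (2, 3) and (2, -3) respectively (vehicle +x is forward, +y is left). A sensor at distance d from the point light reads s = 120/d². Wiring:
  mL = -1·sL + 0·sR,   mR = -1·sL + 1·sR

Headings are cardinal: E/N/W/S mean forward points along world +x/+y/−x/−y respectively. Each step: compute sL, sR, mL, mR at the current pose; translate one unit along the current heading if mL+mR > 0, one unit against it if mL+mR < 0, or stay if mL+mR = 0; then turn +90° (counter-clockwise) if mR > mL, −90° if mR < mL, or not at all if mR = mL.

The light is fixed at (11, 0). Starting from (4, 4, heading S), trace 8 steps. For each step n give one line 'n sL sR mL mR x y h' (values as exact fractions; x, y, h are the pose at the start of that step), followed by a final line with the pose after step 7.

n=0: pose=(4,4,S); sL=6, sR=15/13; mL=-6, mR=-63/13; mL+mR=-141/13 → advance -1; mR−mL=15/13 → turn +1·90°
n=1: pose=(4,5,E); sL=120/89, sR=120/29; mL=-120/89, mR=7200/2581; mL+mR=3720/2581 → advance +1; mR−mL=120/29 → turn +1·90°
n=2: pose=(5,5,N); sL=12/13, sR=60/29; mL=-12/13, mR=432/377; mL+mR=84/377 → advance +1; mR−mL=60/29 → turn +1·90°
n=3: pose=(5,6,W); sL=120/73, sR=24/29; mL=-120/73, mR=-1728/2117; mL+mR=-5208/2117 → advance -1; mR−mL=24/29 → turn +1·90°
n=4: pose=(6,6,S); sL=6, sR=3/2; mL=-6, mR=-9/2; mL+mR=-21/2 → advance -1; mR−mL=3/2 → turn +1·90°
n=5: pose=(6,7,E); sL=120/109, sR=24/5; mL=-120/109, mR=2016/545; mL+mR=1416/545 → advance +1; mR−mL=24/5 → turn +1·90°
n=6: pose=(7,7,N); sL=12/13, sR=60/41; mL=-12/13, mR=288/533; mL+mR=-204/533 → advance -1; mR−mL=60/41 → turn +1·90°
n=7: pose=(7,6,W); sL=8/3, sR=40/39; mL=-8/3, mR=-64/39; mL+mR=-56/13 → advance -1; mR−mL=40/39 → turn +1·90°

0 6 15/13 -6 -63/13 4 4 S
1 120/89 120/29 -120/89 7200/2581 4 5 E
2 12/13 60/29 -12/13 432/377 5 5 N
3 120/73 24/29 -120/73 -1728/2117 5 6 W
4 6 3/2 -6 -9/2 6 6 S
5 120/109 24/5 -120/109 2016/545 6 7 E
6 12/13 60/41 -12/13 288/533 7 7 N
7 8/3 40/39 -8/3 -64/39 7 6 W
final 8 6 S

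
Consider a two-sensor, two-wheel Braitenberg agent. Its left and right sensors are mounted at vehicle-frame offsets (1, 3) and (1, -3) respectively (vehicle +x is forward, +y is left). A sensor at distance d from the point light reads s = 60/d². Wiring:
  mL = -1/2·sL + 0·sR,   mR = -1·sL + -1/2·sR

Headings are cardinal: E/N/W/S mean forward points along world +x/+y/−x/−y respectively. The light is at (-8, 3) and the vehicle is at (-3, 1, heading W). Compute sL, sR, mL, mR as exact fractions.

left sensor world pos  = (-4, -2); dL² = 41
right sensor world pos = (-4, 4); dR² = 17
sL = 60/41 = 60/41
sR = 60/17 = 60/17
mL = -1/2·sL + 0·sR = -30/41
mR = -1·sL + -1/2·sR = -2250/697

60/41 60/17 -30/41 -2250/697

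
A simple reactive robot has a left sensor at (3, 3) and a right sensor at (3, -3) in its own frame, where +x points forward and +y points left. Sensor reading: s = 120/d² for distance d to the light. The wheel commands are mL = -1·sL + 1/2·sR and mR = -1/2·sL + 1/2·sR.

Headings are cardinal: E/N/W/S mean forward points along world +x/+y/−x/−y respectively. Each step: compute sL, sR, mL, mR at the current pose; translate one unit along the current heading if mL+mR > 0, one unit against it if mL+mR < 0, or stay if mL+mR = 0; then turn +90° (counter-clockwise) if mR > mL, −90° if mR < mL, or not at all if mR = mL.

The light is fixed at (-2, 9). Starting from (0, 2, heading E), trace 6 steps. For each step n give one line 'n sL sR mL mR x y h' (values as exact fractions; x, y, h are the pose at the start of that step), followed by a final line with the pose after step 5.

0 120/41 24/25 -2508/1025 -1008/1025 0 2 E
1 6 15/4 -33/8 -9/8 -1 2 N
2 24/25 120/29 804/725 1152/725 -1 1 W
3 12/13 12/13 -6/13 0 -2 1 S
4 24/5 120/109 -2316/545 -1008/545 -2 2 E
5 15/4 6 -3/4 9/8 -3 2 N
final -3 3 W

n=0: pose=(0,2,E); sL=120/41, sR=24/25; mL=-2508/1025, mR=-1008/1025; mL+mR=-3516/1025 → advance -1; mR−mL=60/41 → turn +1·90°
n=1: pose=(-1,2,N); sL=6, sR=15/4; mL=-33/8, mR=-9/8; mL+mR=-21/4 → advance -1; mR−mL=3 → turn +1·90°
n=2: pose=(-1,1,W); sL=24/25, sR=120/29; mL=804/725, mR=1152/725; mL+mR=1956/725 → advance +1; mR−mL=12/25 → turn +1·90°
n=3: pose=(-2,1,S); sL=12/13, sR=12/13; mL=-6/13, mR=0; mL+mR=-6/13 → advance -1; mR−mL=6/13 → turn +1·90°
n=4: pose=(-2,2,E); sL=24/5, sR=120/109; mL=-2316/545, mR=-1008/545; mL+mR=-3324/545 → advance -1; mR−mL=12/5 → turn +1·90°
n=5: pose=(-3,2,N); sL=15/4, sR=6; mL=-3/4, mR=9/8; mL+mR=3/8 → advance +1; mR−mL=15/8 → turn +1·90°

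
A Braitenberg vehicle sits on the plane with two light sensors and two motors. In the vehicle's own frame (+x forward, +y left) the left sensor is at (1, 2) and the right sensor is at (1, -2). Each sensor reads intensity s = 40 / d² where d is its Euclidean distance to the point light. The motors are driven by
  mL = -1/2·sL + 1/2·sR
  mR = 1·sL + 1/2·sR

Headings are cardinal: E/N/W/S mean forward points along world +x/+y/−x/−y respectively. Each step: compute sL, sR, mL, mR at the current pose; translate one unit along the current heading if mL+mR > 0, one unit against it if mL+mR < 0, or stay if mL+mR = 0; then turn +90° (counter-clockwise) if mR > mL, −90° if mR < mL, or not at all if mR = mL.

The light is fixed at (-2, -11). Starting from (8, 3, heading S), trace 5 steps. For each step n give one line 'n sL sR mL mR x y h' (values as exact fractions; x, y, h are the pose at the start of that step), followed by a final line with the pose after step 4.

n=0: pose=(8,3,S); sL=40/313, sR=40/233; mL=1600/72929, mR=15580/72929; mL+mR=17180/72929 → advance +1; mR−mL=60/313 → turn +1·90°
n=1: pose=(8,2,E); sL=20/173, sR=20/121; mL=520/20933, mR=4150/20933; mL+mR=4670/20933 → advance +1; mR−mL=30/173 → turn +1·90°
n=2: pose=(9,2,N); sL=40/277, sR=8/73; mL=-352/20221, mR=4028/20221; mL+mR=3676/20221 → advance +1; mR−mL=60/277 → turn +1·90°
n=3: pose=(9,3,W); sL=10/61, sR=10/89; mL=-140/5429, mR=1195/5429; mL+mR=1055/5429 → advance +1; mR−mL=15/61 → turn +1·90°
n=4: pose=(8,3,S); sL=40/313, sR=40/233; mL=1600/72929, mR=15580/72929; mL+mR=17180/72929 → advance +1; mR−mL=60/313 → turn +1·90°

0 40/313 40/233 1600/72929 15580/72929 8 3 S
1 20/173 20/121 520/20933 4150/20933 8 2 E
2 40/277 8/73 -352/20221 4028/20221 9 2 N
3 10/61 10/89 -140/5429 1195/5429 9 3 W
4 40/313 40/233 1600/72929 15580/72929 8 3 S
final 8 2 E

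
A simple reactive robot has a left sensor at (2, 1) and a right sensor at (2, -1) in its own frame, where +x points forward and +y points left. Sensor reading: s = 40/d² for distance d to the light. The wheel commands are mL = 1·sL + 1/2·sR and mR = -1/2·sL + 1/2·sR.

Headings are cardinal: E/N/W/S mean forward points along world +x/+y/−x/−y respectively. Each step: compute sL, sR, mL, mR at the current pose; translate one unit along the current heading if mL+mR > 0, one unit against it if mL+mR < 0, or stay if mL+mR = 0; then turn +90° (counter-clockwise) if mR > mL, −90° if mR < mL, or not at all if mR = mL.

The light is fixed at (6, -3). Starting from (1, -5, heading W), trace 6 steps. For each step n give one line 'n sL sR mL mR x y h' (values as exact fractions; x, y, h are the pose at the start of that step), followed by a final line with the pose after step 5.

n=0: pose=(1,-5,W); sL=20/29, sR=4/5; mL=158/145, mR=8/145; mL+mR=166/145 → advance +1; mR−mL=-30/29 → turn -1·90°
n=1: pose=(0,-5,N); sL=40/49, sR=8/5; mL=396/245, mR=96/245; mL+mR=492/245 → advance +1; mR−mL=-60/49 → turn -1·90°
n=2: pose=(0,-4,E); sL=5/2, sR=2; mL=7/2, mR=-1/4; mL+mR=13/4 → advance +1; mR−mL=-15/4 → turn -1·90°
n=3: pose=(1,-4,S); sL=8/5, sR=8/9; mL=92/45, mR=-16/45; mL+mR=76/45 → advance +1; mR−mL=-12/5 → turn -1·90°
n=4: pose=(1,-5,W); sL=20/29, sR=4/5; mL=158/145, mR=8/145; mL+mR=166/145 → advance +1; mR−mL=-30/29 → turn -1·90°
n=5: pose=(0,-5,N); sL=40/49, sR=8/5; mL=396/245, mR=96/245; mL+mR=492/245 → advance +1; mR−mL=-60/49 → turn -1·90°

0 20/29 4/5 158/145 8/145 1 -5 W
1 40/49 8/5 396/245 96/245 0 -5 N
2 5/2 2 7/2 -1/4 0 -4 E
3 8/5 8/9 92/45 -16/45 1 -4 S
4 20/29 4/5 158/145 8/145 1 -5 W
5 40/49 8/5 396/245 96/245 0 -5 N
final 0 -4 E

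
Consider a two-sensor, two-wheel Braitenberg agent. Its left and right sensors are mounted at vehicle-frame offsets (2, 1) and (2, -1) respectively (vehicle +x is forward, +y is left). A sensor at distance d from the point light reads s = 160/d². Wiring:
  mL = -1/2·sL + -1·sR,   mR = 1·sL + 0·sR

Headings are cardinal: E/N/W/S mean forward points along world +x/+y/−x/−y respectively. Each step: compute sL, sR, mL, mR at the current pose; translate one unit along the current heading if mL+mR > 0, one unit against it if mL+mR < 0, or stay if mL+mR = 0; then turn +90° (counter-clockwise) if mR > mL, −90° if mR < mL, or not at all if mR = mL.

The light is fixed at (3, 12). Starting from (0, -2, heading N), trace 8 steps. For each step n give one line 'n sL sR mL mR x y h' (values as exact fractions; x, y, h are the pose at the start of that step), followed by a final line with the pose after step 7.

0 1 40/37 -117/74 1 0 -2 N
1 160/281 160/221 -62640/62101 160/281 0 -3 W
2 16/29 80/149 -3512/4321 16/29 1 -3 S
3 160/169 32/45 -9008/7605 160/169 1 -2 E
4 1 40/37 -117/74 1 0 -2 N
5 160/281 160/221 -62640/62101 160/281 0 -3 W
6 16/29 80/149 -3512/4321 16/29 1 -3 S
7 160/169 32/45 -9008/7605 160/169 1 -2 E
final 0 -2 N

n=0: pose=(0,-2,N); sL=1, sR=40/37; mL=-117/74, mR=1; mL+mR=-43/74 → advance -1; mR−mL=191/74 → turn +1·90°
n=1: pose=(0,-3,W); sL=160/281, sR=160/221; mL=-62640/62101, mR=160/281; mL+mR=-27280/62101 → advance -1; mR−mL=98000/62101 → turn +1·90°
n=2: pose=(1,-3,S); sL=16/29, sR=80/149; mL=-3512/4321, mR=16/29; mL+mR=-1128/4321 → advance -1; mR−mL=5896/4321 → turn +1·90°
n=3: pose=(1,-2,E); sL=160/169, sR=32/45; mL=-9008/7605, mR=160/169; mL+mR=-1808/7605 → advance -1; mR−mL=16208/7605 → turn +1·90°
n=4: pose=(0,-2,N); sL=1, sR=40/37; mL=-117/74, mR=1; mL+mR=-43/74 → advance -1; mR−mL=191/74 → turn +1·90°
n=5: pose=(0,-3,W); sL=160/281, sR=160/221; mL=-62640/62101, mR=160/281; mL+mR=-27280/62101 → advance -1; mR−mL=98000/62101 → turn +1·90°
n=6: pose=(1,-3,S); sL=16/29, sR=80/149; mL=-3512/4321, mR=16/29; mL+mR=-1128/4321 → advance -1; mR−mL=5896/4321 → turn +1·90°
n=7: pose=(1,-2,E); sL=160/169, sR=32/45; mL=-9008/7605, mR=160/169; mL+mR=-1808/7605 → advance -1; mR−mL=16208/7605 → turn +1·90°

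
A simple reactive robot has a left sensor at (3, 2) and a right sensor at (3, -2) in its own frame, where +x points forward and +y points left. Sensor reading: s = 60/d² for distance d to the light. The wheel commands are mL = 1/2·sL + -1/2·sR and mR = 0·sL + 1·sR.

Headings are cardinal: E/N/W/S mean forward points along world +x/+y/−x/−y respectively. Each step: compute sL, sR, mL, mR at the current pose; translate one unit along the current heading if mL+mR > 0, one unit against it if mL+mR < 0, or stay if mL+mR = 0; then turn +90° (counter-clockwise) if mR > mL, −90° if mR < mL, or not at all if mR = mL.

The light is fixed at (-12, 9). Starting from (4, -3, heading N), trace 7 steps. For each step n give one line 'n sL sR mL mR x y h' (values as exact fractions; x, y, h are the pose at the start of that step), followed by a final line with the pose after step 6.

0 60/277 4/27 256/7479 4/27 4 -3 N
1 30/169 6/25 -132/4225 6/25 4 -2 W
2 12/97 12/73 -144/7081 12/73 3 -2 S
3 15/106 3/26 9/689 3/26 3 -3 E
4 60/277 4/27 256/7479 4/27 4 -3 N
5 30/169 6/25 -132/4225 6/25 4 -2 W
6 12/97 12/73 -144/7081 12/73 3 -2 S
final 3 -3 E

n=0: pose=(4,-3,N); sL=60/277, sR=4/27; mL=256/7479, mR=4/27; mL+mR=1364/7479 → advance +1; mR−mL=284/2493 → turn +1·90°
n=1: pose=(4,-2,W); sL=30/169, sR=6/25; mL=-132/4225, mR=6/25; mL+mR=882/4225 → advance +1; mR−mL=1146/4225 → turn +1·90°
n=2: pose=(3,-2,S); sL=12/97, sR=12/73; mL=-144/7081, mR=12/73; mL+mR=1020/7081 → advance +1; mR−mL=1308/7081 → turn +1·90°
n=3: pose=(3,-3,E); sL=15/106, sR=3/26; mL=9/689, mR=3/26; mL+mR=177/1378 → advance +1; mR−mL=141/1378 → turn +1·90°
n=4: pose=(4,-3,N); sL=60/277, sR=4/27; mL=256/7479, mR=4/27; mL+mR=1364/7479 → advance +1; mR−mL=284/2493 → turn +1·90°
n=5: pose=(4,-2,W); sL=30/169, sR=6/25; mL=-132/4225, mR=6/25; mL+mR=882/4225 → advance +1; mR−mL=1146/4225 → turn +1·90°
n=6: pose=(3,-2,S); sL=12/97, sR=12/73; mL=-144/7081, mR=12/73; mL+mR=1020/7081 → advance +1; mR−mL=1308/7081 → turn +1·90°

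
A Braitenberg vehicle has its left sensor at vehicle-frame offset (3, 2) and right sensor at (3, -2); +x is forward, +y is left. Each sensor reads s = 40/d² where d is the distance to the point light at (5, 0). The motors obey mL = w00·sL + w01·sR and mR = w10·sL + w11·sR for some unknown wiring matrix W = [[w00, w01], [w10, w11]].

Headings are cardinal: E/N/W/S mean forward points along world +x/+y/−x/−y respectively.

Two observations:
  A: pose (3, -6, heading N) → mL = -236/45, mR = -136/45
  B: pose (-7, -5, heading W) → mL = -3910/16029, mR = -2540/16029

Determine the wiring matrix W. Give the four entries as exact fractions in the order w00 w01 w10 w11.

-1/2 -1 -1/2 -1/2

obs A: pose=(3,-6,N) → sL=8/5, sR=40/9, mL=-236/45, mR=-136/45
obs B: pose=(-7,-5,W) → sL=20/137, sR=20/117, mL=-3910/16029, mR=-2540/16029
sensor matrix S = [[8/5, 40/9], [20/137, 20/117]]; det S = -6016/16029
solve [mL_A; mL_B] = S·[w00; w01] and [mR_A; mR_B] = S·[w10; w11]:
  w00 = -1/2, w01 = -1, w10 = -1/2, w11 = -1/2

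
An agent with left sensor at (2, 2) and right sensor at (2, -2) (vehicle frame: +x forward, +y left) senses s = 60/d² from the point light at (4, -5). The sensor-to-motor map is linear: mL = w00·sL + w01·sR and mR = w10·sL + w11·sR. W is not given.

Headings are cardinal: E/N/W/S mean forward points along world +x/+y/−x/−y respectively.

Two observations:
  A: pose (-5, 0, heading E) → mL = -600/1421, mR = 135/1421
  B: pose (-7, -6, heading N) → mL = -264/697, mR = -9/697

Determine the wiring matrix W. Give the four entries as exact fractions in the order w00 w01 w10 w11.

1 -1 1 -1/2

obs A: pose=(-5,0,E) → sL=30/49, sR=30/29, mL=-600/1421, mR=135/1421
obs B: pose=(-7,-6,N) → sL=6/17, sR=30/41, mL=-264/697, mR=-9/697
sensor matrix S = [[30/49, 30/29], [6/17, 30/41]]; det S = 82080/990437
solve [mL_A; mL_B] = S·[w00; w01] and [mR_A; mR_B] = S·[w10; w11]:
  w00 = 1, w01 = -1, w10 = 1, w11 = -1/2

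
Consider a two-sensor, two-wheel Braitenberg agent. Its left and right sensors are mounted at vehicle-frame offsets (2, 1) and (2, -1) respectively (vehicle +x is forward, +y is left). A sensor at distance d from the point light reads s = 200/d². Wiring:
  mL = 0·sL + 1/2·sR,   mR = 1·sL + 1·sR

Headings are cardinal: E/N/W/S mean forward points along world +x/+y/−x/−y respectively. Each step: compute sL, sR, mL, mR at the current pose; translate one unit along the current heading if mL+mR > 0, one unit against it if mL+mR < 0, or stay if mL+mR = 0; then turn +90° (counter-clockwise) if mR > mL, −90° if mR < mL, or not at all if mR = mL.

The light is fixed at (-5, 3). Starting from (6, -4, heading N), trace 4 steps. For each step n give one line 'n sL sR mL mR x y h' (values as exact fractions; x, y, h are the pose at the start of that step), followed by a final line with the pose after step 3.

n=0: pose=(6,-4,N); sL=8/5, sR=200/169; mL=100/169, mR=2352/845; mL+mR=2852/845 → advance +1; mR−mL=1852/845 → turn +1·90°
n=1: pose=(6,-3,W); sL=20/13, sR=100/53; mL=50/53, mR=2360/689; mL+mR=3010/689 → advance +1; mR−mL=1710/689 → turn +1·90°
n=2: pose=(5,-3,S); sL=40/37, sR=40/29; mL=20/29, mR=2640/1073; mL+mR=3380/1073 → advance +1; mR−mL=1900/1073 → turn +1·90°
n=3: pose=(5,-4,E); sL=10/9, sR=25/26; mL=25/52, mR=485/234; mL+mR=1195/468 → advance +1; mR−mL=745/468 → turn +1·90°

0 8/5 200/169 100/169 2352/845 6 -4 N
1 20/13 100/53 50/53 2360/689 6 -3 W
2 40/37 40/29 20/29 2640/1073 5 -3 S
3 10/9 25/26 25/52 485/234 5 -4 E
final 6 -4 N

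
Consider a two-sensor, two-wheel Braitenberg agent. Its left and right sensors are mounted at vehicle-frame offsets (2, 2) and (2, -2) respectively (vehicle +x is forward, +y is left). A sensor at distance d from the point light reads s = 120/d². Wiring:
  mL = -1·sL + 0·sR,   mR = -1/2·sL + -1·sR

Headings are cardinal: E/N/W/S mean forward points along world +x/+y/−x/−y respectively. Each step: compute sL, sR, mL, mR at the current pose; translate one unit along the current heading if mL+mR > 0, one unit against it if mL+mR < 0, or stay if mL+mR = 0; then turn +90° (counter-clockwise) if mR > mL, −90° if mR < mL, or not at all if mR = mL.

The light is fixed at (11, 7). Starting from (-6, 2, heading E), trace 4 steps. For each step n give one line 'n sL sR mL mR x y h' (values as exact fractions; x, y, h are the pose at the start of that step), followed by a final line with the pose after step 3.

0 20/39 60/137 -20/39 -3710/5343 -6 2 E
1 24/61 120/449 -24/61 -12708/27389 -7 2 S
2 30/109 30/101 -30/109 -4785/11009 -7 3 W
3 24/73 120/229 -24/73 -11508/16717 -6 3 N
final -6 2 E

n=0: pose=(-6,2,E); sL=20/39, sR=60/137; mL=-20/39, mR=-3710/5343; mL+mR=-2150/1781 → advance -1; mR−mL=-970/5343 → turn -1·90°
n=1: pose=(-7,2,S); sL=24/61, sR=120/449; mL=-24/61, mR=-12708/27389; mL+mR=-23484/27389 → advance -1; mR−mL=-1932/27389 → turn -1·90°
n=2: pose=(-7,3,W); sL=30/109, sR=30/101; mL=-30/109, mR=-4785/11009; mL+mR=-7815/11009 → advance -1; mR−mL=-1755/11009 → turn -1·90°
n=3: pose=(-6,3,N); sL=24/73, sR=120/229; mL=-24/73, mR=-11508/16717; mL+mR=-17004/16717 → advance -1; mR−mL=-6012/16717 → turn -1·90°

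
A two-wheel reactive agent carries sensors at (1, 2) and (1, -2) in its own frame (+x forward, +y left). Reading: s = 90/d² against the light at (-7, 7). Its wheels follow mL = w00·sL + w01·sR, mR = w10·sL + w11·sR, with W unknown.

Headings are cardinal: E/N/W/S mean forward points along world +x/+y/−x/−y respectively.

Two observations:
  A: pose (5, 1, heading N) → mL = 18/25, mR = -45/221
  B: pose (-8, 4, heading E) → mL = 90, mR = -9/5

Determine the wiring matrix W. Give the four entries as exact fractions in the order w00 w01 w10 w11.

obs A: pose=(5,1,N) → sL=18/25, sR=90/221, mL=18/25, mR=-45/221
obs B: pose=(-8,4,E) → sL=90, sR=18/5, mL=90, mR=-9/5
sensor matrix S = [[18/25, 90/221], [90, 18/5]]; det S = -940896/27625
solve [mL_A; mL_B] = S·[w00; w01] and [mR_A; mR_B] = S·[w10; w11]:
  w00 = 1, w01 = 0, w10 = 0, w11 = -1/2

1 0 0 -1/2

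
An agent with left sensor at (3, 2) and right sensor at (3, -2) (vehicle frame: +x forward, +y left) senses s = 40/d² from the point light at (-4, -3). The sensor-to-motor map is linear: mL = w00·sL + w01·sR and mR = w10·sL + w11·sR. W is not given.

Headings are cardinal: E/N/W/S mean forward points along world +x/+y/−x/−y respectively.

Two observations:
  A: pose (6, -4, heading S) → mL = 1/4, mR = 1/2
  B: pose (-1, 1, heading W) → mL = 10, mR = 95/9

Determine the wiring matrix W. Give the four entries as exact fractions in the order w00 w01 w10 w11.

1 0 1 1/2

obs A: pose=(6,-4,S) → sL=1/4, sR=1/2, mL=1/4, mR=1/2
obs B: pose=(-1,1,W) → sL=10, sR=10/9, mL=10, mR=95/9
sensor matrix S = [[1/4, 1/2], [10, 10/9]]; det S = -85/18
solve [mL_A; mL_B] = S·[w00; w01] and [mR_A; mR_B] = S·[w10; w11]:
  w00 = 1, w01 = 0, w10 = 1, w11 = 1/2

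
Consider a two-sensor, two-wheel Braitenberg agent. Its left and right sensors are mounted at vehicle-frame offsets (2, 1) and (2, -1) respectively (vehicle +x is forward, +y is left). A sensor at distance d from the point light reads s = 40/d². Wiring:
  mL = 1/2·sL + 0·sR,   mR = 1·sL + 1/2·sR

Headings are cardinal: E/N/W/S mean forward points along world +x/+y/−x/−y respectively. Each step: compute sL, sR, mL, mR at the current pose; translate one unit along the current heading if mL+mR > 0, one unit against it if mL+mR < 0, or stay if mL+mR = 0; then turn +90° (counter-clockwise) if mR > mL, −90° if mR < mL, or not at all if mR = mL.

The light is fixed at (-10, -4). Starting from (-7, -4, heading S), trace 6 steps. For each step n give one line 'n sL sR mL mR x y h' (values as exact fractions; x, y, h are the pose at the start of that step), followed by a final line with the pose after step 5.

n=0: pose=(-7,-4,S); sL=2, sR=5; mL=1, mR=9/2; mL+mR=11/2 → advance +1; mR−mL=7/2 → turn +1·90°
n=1: pose=(-7,-5,E); sL=8/5, sR=40/29; mL=4/5, mR=332/145; mL+mR=448/145 → advance +1; mR−mL=216/145 → turn +1·90°
n=2: pose=(-6,-5,N); sL=4, sR=20/13; mL=2, mR=62/13; mL+mR=88/13 → advance +1; mR−mL=36/13 → turn +1·90°
n=3: pose=(-6,-4,W); sL=8, sR=8; mL=4, mR=12; mL+mR=16 → advance +1; mR−mL=8 → turn +1·90°
n=4: pose=(-7,-4,S); sL=2, sR=5; mL=1, mR=9/2; mL+mR=11/2 → advance +1; mR−mL=7/2 → turn +1·90°
n=5: pose=(-7,-5,E); sL=8/5, sR=40/29; mL=4/5, mR=332/145; mL+mR=448/145 → advance +1; mR−mL=216/145 → turn +1·90°

0 2 5 1 9/2 -7 -4 S
1 8/5 40/29 4/5 332/145 -7 -5 E
2 4 20/13 2 62/13 -6 -5 N
3 8 8 4 12 -6 -4 W
4 2 5 1 9/2 -7 -4 S
5 8/5 40/29 4/5 332/145 -7 -5 E
final -6 -5 N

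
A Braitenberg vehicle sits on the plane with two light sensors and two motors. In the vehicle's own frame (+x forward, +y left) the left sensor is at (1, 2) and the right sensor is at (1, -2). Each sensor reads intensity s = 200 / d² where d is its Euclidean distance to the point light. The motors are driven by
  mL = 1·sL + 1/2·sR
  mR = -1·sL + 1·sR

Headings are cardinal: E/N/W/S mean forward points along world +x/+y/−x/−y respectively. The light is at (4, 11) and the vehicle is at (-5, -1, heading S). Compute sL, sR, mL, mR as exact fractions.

left sensor world pos  = (-3, -2); dL² = 218
right sensor world pos = (-7, -2); dR² = 290
sL = 200/218 = 100/109
sR = 200/290 = 20/29
mL = 1·sL + 1/2·sR = 3990/3161
mR = -1·sL + 1·sR = -720/3161

100/109 20/29 3990/3161 -720/3161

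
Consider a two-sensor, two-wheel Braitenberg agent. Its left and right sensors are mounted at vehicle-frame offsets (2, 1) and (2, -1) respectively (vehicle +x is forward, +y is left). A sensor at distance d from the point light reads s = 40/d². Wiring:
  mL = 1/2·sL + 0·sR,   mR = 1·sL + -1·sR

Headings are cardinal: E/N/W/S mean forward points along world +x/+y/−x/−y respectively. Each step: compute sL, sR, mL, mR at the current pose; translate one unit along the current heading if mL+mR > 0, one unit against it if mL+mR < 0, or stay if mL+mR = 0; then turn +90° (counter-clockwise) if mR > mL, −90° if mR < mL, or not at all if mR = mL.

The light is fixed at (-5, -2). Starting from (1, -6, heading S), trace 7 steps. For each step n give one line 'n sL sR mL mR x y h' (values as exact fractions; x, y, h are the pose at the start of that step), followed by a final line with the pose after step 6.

0 8/17 40/61 4/17 -192/1037 1 -6 S
1 10/13 5/4 5/13 -25/52 1 -7 W
2 8/9 40/73 4/9 224/657 2 -7 N
3 4/9 20/53 2/9 32/477 2 -6 E
4 40/117 8/17 20/117 -256/1989 3 -6 S
5 5/9 10/13 5/18 -25/117 3 -7 W
6 8/9 40/73 4/9 224/657 2 -7 N
final 2 -6 E

n=0: pose=(1,-6,S); sL=8/17, sR=40/61; mL=4/17, mR=-192/1037; mL+mR=52/1037 → advance +1; mR−mL=-436/1037 → turn -1·90°
n=1: pose=(1,-7,W); sL=10/13, sR=5/4; mL=5/13, mR=-25/52; mL+mR=-5/52 → advance -1; mR−mL=-45/52 → turn -1·90°
n=2: pose=(2,-7,N); sL=8/9, sR=40/73; mL=4/9, mR=224/657; mL+mR=172/219 → advance +1; mR−mL=-68/657 → turn -1·90°
n=3: pose=(2,-6,E); sL=4/9, sR=20/53; mL=2/9, mR=32/477; mL+mR=46/159 → advance +1; mR−mL=-74/477 → turn -1·90°
n=4: pose=(3,-6,S); sL=40/117, sR=8/17; mL=20/117, mR=-256/1989; mL+mR=28/663 → advance +1; mR−mL=-596/1989 → turn -1·90°
n=5: pose=(3,-7,W); sL=5/9, sR=10/13; mL=5/18, mR=-25/117; mL+mR=5/78 → advance +1; mR−mL=-115/234 → turn -1·90°
n=6: pose=(2,-7,N); sL=8/9, sR=40/73; mL=4/9, mR=224/657; mL+mR=172/219 → advance +1; mR−mL=-68/657 → turn -1·90°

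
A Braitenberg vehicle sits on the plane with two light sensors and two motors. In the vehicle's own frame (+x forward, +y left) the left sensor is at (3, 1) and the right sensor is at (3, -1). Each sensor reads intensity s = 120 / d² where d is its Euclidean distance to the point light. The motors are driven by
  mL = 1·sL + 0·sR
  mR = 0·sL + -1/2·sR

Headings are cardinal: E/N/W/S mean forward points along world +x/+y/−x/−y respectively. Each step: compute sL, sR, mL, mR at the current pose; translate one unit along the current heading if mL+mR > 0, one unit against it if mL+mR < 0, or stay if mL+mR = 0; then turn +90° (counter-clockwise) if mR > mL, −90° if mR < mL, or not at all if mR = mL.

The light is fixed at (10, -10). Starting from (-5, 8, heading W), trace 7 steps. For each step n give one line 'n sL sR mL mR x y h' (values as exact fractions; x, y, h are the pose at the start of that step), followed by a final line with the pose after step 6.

0 120/613 24/137 120/613 -12/137 -5 8 W
1 12/73 20/111 12/73 -10/111 -6 8 N
2 120/569 120/493 120/569 -60/493 -6 9 E
3 30/113 15/64 30/113 -15/128 -5 9 S
4 120/613 24/137 120/613 -12/137 -5 8 W
5 12/73 20/111 12/73 -10/111 -6 8 N
6 120/569 120/493 120/569 -60/493 -6 9 E
final -5 9 S

n=0: pose=(-5,8,W); sL=120/613, sR=24/137; mL=120/613, mR=-12/137; mL+mR=9084/83981 → advance +1; mR−mL=-23796/83981 → turn -1·90°
n=1: pose=(-6,8,N); sL=12/73, sR=20/111; mL=12/73, mR=-10/111; mL+mR=602/8103 → advance +1; mR−mL=-2062/8103 → turn -1·90°
n=2: pose=(-6,9,E); sL=120/569, sR=120/493; mL=120/569, mR=-60/493; mL+mR=25020/280517 → advance +1; mR−mL=-93300/280517 → turn -1·90°
n=3: pose=(-5,9,S); sL=30/113, sR=15/64; mL=30/113, mR=-15/128; mL+mR=2145/14464 → advance +1; mR−mL=-5535/14464 → turn -1·90°
n=4: pose=(-5,8,W); sL=120/613, sR=24/137; mL=120/613, mR=-12/137; mL+mR=9084/83981 → advance +1; mR−mL=-23796/83981 → turn -1·90°
n=5: pose=(-6,8,N); sL=12/73, sR=20/111; mL=12/73, mR=-10/111; mL+mR=602/8103 → advance +1; mR−mL=-2062/8103 → turn -1·90°
n=6: pose=(-6,9,E); sL=120/569, sR=120/493; mL=120/569, mR=-60/493; mL+mR=25020/280517 → advance +1; mR−mL=-93300/280517 → turn -1·90°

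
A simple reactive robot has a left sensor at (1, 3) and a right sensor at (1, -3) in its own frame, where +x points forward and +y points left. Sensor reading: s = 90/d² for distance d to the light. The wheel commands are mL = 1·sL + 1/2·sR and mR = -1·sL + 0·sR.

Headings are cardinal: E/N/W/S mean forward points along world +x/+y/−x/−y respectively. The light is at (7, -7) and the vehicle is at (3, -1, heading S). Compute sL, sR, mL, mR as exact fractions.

45/13 45/37 3915/962 -45/13

left sensor world pos  = (6, -2); dL² = 26
right sensor world pos = (0, -2); dR² = 74
sL = 90/26 = 45/13
sR = 90/74 = 45/37
mL = 1·sL + 1/2·sR = 3915/962
mR = -1·sL + 0·sR = -45/13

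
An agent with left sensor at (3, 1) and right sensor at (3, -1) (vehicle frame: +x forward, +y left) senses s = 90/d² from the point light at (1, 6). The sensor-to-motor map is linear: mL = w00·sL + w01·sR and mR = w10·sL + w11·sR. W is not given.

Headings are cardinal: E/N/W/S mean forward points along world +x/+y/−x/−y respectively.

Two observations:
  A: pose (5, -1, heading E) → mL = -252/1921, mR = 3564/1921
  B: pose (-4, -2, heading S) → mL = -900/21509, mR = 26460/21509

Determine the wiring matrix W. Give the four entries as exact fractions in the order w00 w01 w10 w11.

obs A: pose=(5,-1,E) → sL=18/17, sR=90/113, mL=-252/1921, mR=3564/1921
obs B: pose=(-4,-2,S) → sL=90/137, sR=90/157, mL=-900/21509, mR=26460/21509
sensor matrix S = [[18/17, 90/113], [90/137, 90/157]]; det S = 3460320/41318789
solve [mL_A; mL_B] = S·[w00; w01] and [mR_A; mR_B] = S·[w10; w11]:
  w00 = -1/2, w01 = 1/2, w10 = 1, w11 = 1

-1/2 1/2 1 1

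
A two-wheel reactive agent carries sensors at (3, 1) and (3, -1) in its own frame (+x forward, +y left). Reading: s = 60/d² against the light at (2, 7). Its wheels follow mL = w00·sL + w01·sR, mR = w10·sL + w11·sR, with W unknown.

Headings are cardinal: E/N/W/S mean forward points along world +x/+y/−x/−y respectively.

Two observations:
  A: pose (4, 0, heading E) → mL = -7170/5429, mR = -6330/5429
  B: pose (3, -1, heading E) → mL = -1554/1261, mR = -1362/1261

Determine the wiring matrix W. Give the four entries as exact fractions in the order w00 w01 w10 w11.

-1 -1/2 -1/2 -1

obs A: pose=(4,0,E) → sL=60/61, sR=60/89, mL=-7170/5429, mR=-6330/5429
obs B: pose=(3,-1,E) → sL=12/13, sR=60/97, mL=-1554/1261, mR=-1362/1261
sensor matrix S = [[60/61, 60/89], [12/13, 60/97]]; det S = -95040/6845969
solve [mL_A; mL_B] = S·[w00; w01] and [mR_A; mR_B] = S·[w10; w11]:
  w00 = -1, w01 = -1/2, w10 = -1/2, w11 = -1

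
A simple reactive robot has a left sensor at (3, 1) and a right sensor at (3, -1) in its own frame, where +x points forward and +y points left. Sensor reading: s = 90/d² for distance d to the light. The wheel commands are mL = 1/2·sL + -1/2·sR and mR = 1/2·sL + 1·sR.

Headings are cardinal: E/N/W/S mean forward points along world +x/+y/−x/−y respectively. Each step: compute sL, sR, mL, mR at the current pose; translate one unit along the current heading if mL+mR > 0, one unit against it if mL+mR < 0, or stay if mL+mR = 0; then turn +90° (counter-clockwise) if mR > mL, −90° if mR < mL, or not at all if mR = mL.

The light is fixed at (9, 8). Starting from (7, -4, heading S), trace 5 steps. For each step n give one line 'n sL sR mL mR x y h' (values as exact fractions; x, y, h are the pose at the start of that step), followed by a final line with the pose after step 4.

n=0: pose=(7,-4,S); sL=45/113, sR=5/13; mL=10/1469, mR=1715/2938; mL+mR=1735/2938 → advance +1; mR−mL=15/26 → turn +1·90°
n=1: pose=(7,-5,E); sL=18/29, sR=90/197; mL=468/5713, mR=4383/5713; mL+mR=4851/5713 → advance +1; mR−mL=135/197 → turn +1·90°
n=2: pose=(8,-5,N); sL=45/52, sR=9/10; mL=-9/520, mR=693/520; mL+mR=171/130 → advance +1; mR−mL=27/20 → turn +1·90°
n=3: pose=(8,-4,W); sL=18/37, sR=90/137; mL=-432/5069, mR=4563/5069; mL+mR=4131/5069 → advance +1; mR−mL=135/137 → turn +1·90°
n=4: pose=(7,-4,S); sL=45/113, sR=5/13; mL=10/1469, mR=1715/2938; mL+mR=1735/2938 → advance +1; mR−mL=15/26 → turn +1·90°

0 45/113 5/13 10/1469 1715/2938 7 -4 S
1 18/29 90/197 468/5713 4383/5713 7 -5 E
2 45/52 9/10 -9/520 693/520 8 -5 N
3 18/37 90/137 -432/5069 4563/5069 8 -4 W
4 45/113 5/13 10/1469 1715/2938 7 -4 S
final 7 -5 E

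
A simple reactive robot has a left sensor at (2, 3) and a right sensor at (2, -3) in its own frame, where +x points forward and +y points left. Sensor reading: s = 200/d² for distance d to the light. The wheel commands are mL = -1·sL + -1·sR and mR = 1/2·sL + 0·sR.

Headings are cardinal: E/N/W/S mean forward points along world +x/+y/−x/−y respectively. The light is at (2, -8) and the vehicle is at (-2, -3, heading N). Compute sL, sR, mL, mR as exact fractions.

left sensor world pos  = (-5, -1); dL² = 98
right sensor world pos = (1, -1); dR² = 50
sL = 200/98 = 100/49
sR = 200/50 = 4
mL = -1·sL + -1·sR = -296/49
mR = 1/2·sL + 0·sR = 50/49

100/49 4 -296/49 50/49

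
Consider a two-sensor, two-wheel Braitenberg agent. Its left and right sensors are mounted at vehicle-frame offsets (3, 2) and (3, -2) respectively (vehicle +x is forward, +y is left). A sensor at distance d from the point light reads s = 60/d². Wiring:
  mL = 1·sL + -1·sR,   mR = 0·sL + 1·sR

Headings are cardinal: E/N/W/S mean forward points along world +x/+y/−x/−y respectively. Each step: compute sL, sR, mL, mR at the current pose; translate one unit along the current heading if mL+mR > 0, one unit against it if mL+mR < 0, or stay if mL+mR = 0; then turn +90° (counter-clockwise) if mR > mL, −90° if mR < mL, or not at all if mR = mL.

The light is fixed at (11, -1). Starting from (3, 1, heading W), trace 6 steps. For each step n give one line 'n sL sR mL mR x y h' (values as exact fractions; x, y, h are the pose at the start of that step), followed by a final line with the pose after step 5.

0 60/121 60/137 960/16577 60/137 3 1 W
1 6/5 30/61 216/305 30/61 2 1 S
2 12/29 20/51 32/1479 20/51 2 0 W
3 15/17 15/37 300/629 15/37 1 0 S
4 60/173 60/173 0 60/173 1 -1 W
5 2/3 30/89 88/267 30/89 0 -1 S
final 0 -2 E

n=0: pose=(3,1,W); sL=60/121, sR=60/137; mL=960/16577, mR=60/137; mL+mR=60/121 → advance +1; mR−mL=6300/16577 → turn +1·90°
n=1: pose=(2,1,S); sL=6/5, sR=30/61; mL=216/305, mR=30/61; mL+mR=6/5 → advance +1; mR−mL=-66/305 → turn -1·90°
n=2: pose=(2,0,W); sL=12/29, sR=20/51; mL=32/1479, mR=20/51; mL+mR=12/29 → advance +1; mR−mL=548/1479 → turn +1·90°
n=3: pose=(1,0,S); sL=15/17, sR=15/37; mL=300/629, mR=15/37; mL+mR=15/17 → advance +1; mR−mL=-45/629 → turn -1·90°
n=4: pose=(1,-1,W); sL=60/173, sR=60/173; mL=0, mR=60/173; mL+mR=60/173 → advance +1; mR−mL=60/173 → turn +1·90°
n=5: pose=(0,-1,S); sL=2/3, sR=30/89; mL=88/267, mR=30/89; mL+mR=2/3 → advance +1; mR−mL=2/267 → turn +1·90°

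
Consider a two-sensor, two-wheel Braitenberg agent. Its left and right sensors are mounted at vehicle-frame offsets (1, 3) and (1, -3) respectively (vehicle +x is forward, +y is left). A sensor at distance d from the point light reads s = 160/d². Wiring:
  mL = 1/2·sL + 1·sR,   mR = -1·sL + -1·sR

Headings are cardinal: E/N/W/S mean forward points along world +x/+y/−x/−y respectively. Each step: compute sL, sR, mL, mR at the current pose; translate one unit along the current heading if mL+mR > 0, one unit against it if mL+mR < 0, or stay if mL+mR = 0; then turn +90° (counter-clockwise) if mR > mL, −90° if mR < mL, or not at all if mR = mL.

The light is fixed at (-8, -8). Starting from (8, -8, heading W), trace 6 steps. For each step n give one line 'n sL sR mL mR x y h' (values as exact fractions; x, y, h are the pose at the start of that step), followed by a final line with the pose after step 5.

n=0: pose=(8,-8,W); sL=80/117, sR=80/117; mL=40/39, mR=-160/117; mL+mR=-40/117 → advance -1; mR−mL=-280/117 → turn -1·90°
n=1: pose=(9,-8,N); sL=160/197, sR=160/401; mL=63600/78997, mR=-95680/78997; mL+mR=-80/197 → advance -1; mR−mL=-159280/78997 → turn -1·90°
n=2: pose=(9,-9,E); sL=20/41, sR=8/17; mL=498/697, mR=-668/697; mL+mR=-10/41 → advance -1; mR−mL=-1166/697 → turn -1·90°
n=3: pose=(8,-9,S); sL=32/73, sR=160/173; mL=14448/12629, mR=-17216/12629; mL+mR=-16/73 → advance -1; mR−mL=-31664/12629 → turn -1·90°
n=4: pose=(8,-8,W); sL=80/117, sR=80/117; mL=40/39, mR=-160/117; mL+mR=-40/117 → advance -1; mR−mL=-280/117 → turn -1·90°
n=5: pose=(9,-8,N); sL=160/197, sR=160/401; mL=63600/78997, mR=-95680/78997; mL+mR=-80/197 → advance -1; mR−mL=-159280/78997 → turn -1·90°

0 80/117 80/117 40/39 -160/117 8 -8 W
1 160/197 160/401 63600/78997 -95680/78997 9 -8 N
2 20/41 8/17 498/697 -668/697 9 -9 E
3 32/73 160/173 14448/12629 -17216/12629 8 -9 S
4 80/117 80/117 40/39 -160/117 8 -8 W
5 160/197 160/401 63600/78997 -95680/78997 9 -8 N
final 9 -9 E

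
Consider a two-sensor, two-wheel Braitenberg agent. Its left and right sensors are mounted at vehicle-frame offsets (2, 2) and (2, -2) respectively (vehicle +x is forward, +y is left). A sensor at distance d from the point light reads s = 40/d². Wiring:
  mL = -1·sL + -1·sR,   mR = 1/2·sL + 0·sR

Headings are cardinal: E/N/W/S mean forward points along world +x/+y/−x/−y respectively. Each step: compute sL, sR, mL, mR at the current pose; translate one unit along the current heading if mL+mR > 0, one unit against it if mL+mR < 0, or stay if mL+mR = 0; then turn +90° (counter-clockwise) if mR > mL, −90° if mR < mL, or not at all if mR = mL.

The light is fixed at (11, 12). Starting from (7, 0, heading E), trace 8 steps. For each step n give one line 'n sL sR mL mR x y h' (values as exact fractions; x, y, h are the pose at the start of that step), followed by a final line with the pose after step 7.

0 5/13 1/5 -38/65 5/26 7 0 E
1 40/149 40/109 -10320/16241 20/149 6 0 N
2 20/137 4/17 -888/2329 10/137 6 -1 W
3 40/229 40/261 -19600/59769 20/229 7 -1 S
4 5/13 1/5 -38/65 5/26 7 0 E
5 40/149 40/109 -10320/16241 20/149 6 0 N
6 20/137 4/17 -888/2329 10/137 6 -1 W
7 40/229 40/261 -19600/59769 20/229 7 -1 S
final 7 0 E

n=0: pose=(7,0,E); sL=5/13, sR=1/5; mL=-38/65, mR=5/26; mL+mR=-51/130 → advance -1; mR−mL=101/130 → turn +1·90°
n=1: pose=(6,0,N); sL=40/149, sR=40/109; mL=-10320/16241, mR=20/149; mL+mR=-8140/16241 → advance -1; mR−mL=12500/16241 → turn +1·90°
n=2: pose=(6,-1,W); sL=20/137, sR=4/17; mL=-888/2329, mR=10/137; mL+mR=-718/2329 → advance -1; mR−mL=1058/2329 → turn +1·90°
n=3: pose=(7,-1,S); sL=40/229, sR=40/261; mL=-19600/59769, mR=20/229; mL+mR=-14380/59769 → advance -1; mR−mL=24820/59769 → turn +1·90°
n=4: pose=(7,0,E); sL=5/13, sR=1/5; mL=-38/65, mR=5/26; mL+mR=-51/130 → advance -1; mR−mL=101/130 → turn +1·90°
n=5: pose=(6,0,N); sL=40/149, sR=40/109; mL=-10320/16241, mR=20/149; mL+mR=-8140/16241 → advance -1; mR−mL=12500/16241 → turn +1·90°
n=6: pose=(6,-1,W); sL=20/137, sR=4/17; mL=-888/2329, mR=10/137; mL+mR=-718/2329 → advance -1; mR−mL=1058/2329 → turn +1·90°
n=7: pose=(7,-1,S); sL=40/229, sR=40/261; mL=-19600/59769, mR=20/229; mL+mR=-14380/59769 → advance -1; mR−mL=24820/59769 → turn +1·90°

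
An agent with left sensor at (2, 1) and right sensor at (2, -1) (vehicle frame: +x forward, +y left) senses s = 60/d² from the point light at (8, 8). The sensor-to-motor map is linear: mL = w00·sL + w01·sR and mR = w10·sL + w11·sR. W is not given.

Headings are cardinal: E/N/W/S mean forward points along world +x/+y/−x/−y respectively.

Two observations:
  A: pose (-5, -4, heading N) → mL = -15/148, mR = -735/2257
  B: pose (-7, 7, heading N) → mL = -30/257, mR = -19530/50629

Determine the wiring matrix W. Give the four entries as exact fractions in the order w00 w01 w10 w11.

-1/2 0 -1 -1/2

obs A: pose=(-5,-4,N) → sL=15/74, sR=15/61, mL=-15/148, mR=-735/2257
obs B: pose=(-7,7,N) → sL=60/257, sR=60/197, mL=-30/257, mR=-19530/50629
sensor matrix S = [[15/74, 15/61], [60/257, 60/197]]; det S = 494550/114269653
solve [mL_A; mL_B] = S·[w00; w01] and [mR_A; mR_B] = S·[w10; w11]:
  w00 = -1/2, w01 = 0, w10 = -1, w11 = -1/2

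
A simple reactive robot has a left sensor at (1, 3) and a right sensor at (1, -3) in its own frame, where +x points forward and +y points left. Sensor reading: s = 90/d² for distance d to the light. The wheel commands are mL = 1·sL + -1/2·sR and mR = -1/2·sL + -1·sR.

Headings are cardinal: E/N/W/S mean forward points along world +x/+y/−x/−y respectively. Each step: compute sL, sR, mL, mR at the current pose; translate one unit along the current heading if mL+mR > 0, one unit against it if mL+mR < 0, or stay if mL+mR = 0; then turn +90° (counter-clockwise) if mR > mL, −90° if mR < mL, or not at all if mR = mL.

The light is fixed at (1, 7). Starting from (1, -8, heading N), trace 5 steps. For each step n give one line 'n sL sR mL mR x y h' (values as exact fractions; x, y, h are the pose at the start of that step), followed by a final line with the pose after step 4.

n=0: pose=(1,-8,N); sL=18/41, sR=18/41; mL=9/41, mR=-27/41; mL+mR=-18/41 → advance -1; mR−mL=-36/41 → turn -1·90°
n=1: pose=(1,-9,E); sL=9/17, sR=45/181; mL=2493/6154, mR=-3159/6154; mL+mR=-333/3077 → advance -1; mR−mL=-2826/3077 → turn -1·90°
n=2: pose=(0,-9,S); sL=90/293, sR=18/61; mL=2853/17873, mR=-8019/17873; mL+mR=-5166/17873 → advance -1; mR−mL=-10872/17873 → turn -1·90°
n=3: pose=(0,-8,W); sL=45/164, sR=45/74; mL=-45/1517, mR=-9045/12136; mL+mR=-9405/12136 → advance -1; mR−mL=-8685/12136 → turn -1·90°
n=4: pose=(1,-8,N); sL=18/41, sR=18/41; mL=9/41, mR=-27/41; mL+mR=-18/41 → advance -1; mR−mL=-36/41 → turn -1·90°

0 18/41 18/41 9/41 -27/41 1 -8 N
1 9/17 45/181 2493/6154 -3159/6154 1 -9 E
2 90/293 18/61 2853/17873 -8019/17873 0 -9 S
3 45/164 45/74 -45/1517 -9045/12136 0 -8 W
4 18/41 18/41 9/41 -27/41 1 -8 N
final 1 -9 E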